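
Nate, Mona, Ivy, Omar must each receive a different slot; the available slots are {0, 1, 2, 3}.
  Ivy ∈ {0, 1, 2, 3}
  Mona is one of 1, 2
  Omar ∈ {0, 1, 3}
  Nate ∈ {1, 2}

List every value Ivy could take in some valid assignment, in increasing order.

The 2 variables Nate and Mona are confined to {1, 2}, which locks those values in; drop them from Ivy, Omar.
No further eliminations apply; Ivy can still be any of 0, 3.

0, 3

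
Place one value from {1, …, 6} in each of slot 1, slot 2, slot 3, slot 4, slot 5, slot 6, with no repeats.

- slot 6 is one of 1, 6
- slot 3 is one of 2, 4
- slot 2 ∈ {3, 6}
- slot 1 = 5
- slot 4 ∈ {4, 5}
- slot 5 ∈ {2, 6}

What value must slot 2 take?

slot 1 must be 5 (only option left). Strike 5 from slot 4.
slot 4's domain is down to {4}, so slot 4 = 4. Strike 4 from slot 3.
slot 3's domain is down to {2}, so slot 3 = 2. Eliminate 2 elsewhere: slot 5.
slot 5 has just one choice, so slot 5 = 6. Eliminate 6 elsewhere: slot 2, slot 6.
So slot 2 = 3.

3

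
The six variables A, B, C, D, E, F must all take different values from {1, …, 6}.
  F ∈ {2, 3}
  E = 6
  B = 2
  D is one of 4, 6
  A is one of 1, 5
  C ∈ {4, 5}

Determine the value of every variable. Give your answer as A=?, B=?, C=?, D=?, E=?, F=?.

B must be 2 (only option left). Strike 2 from F.
That leaves E = 6. Remove 6 from D.
That leaves F = 3.
D must be 4 (only option left). Strike 4 from C.
That leaves C = 5. Strike 5 from A.
A has just one choice, so A = 1.

A=1, B=2, C=5, D=4, E=6, F=3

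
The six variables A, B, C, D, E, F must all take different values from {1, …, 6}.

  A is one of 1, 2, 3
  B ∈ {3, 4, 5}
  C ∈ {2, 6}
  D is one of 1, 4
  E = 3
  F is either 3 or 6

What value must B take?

E must be 3 (only option left). Eliminate 3 elsewhere: A, B, F.
That leaves F = 6. So C can't be 6.
C must be 2 (only option left). Strike 2 from A.
A has just one choice, so A = 1. Remove 1 from D.
D's domain is down to {4}, so D = 4. So B can't be 4.
So B = 5.

5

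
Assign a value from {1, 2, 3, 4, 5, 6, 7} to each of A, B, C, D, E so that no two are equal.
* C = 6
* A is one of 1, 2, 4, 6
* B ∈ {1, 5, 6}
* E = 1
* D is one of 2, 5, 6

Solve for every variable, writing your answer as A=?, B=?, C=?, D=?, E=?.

C's domain is down to {6}, so C = 6. So A, B, D can't be 6.
E's domain is down to {1}, so E = 1. Strike 1 from A, B.
B must be 5 (only option left). So D can't be 5.
That leaves D = 2. Strike 2 from A.
That leaves A = 4.

A=4, B=5, C=6, D=2, E=1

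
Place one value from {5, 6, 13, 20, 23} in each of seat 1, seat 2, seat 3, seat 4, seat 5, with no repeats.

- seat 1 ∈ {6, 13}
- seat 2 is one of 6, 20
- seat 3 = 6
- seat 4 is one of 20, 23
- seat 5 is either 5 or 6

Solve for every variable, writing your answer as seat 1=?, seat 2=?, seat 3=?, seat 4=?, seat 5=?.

seat 1=13, seat 2=20, seat 3=6, seat 4=23, seat 5=5

seat 3 must be 6 (only option left). Eliminate 6 elsewhere: seat 1, seat 2, seat 5.
seat 5's domain is down to {5}, so seat 5 = 5.
seat 1 has just one choice, so seat 1 = 13.
seat 2's domain is down to {20}, so seat 2 = 20. Eliminate 20 elsewhere: seat 4.
That leaves seat 4 = 23.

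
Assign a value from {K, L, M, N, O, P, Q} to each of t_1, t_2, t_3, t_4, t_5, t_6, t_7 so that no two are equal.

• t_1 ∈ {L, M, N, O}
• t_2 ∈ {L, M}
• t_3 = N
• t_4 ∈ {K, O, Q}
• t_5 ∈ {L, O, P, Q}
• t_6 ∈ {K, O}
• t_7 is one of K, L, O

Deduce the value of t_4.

t_3 must be N (only option left). Eliminate N elsewhere: t_1.
Among the 6 still-open variables, P fits only t_5 (and all 6 values in {K, L, M, O, P, Q} must be used), so t_5 = P.
The 5 still-open variables draw from only 5 values {K, L, M, O, Q}, so each is used; only t_4 can be Q, hence t_4 = Q.

Q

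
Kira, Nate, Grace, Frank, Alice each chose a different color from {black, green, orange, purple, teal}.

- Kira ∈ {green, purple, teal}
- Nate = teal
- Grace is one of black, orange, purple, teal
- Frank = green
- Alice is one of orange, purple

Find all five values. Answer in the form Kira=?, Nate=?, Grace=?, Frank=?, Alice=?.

Kira=purple, Nate=teal, Grace=black, Frank=green, Alice=orange

Nate's domain is down to {teal}, so Nate = teal. So Kira, Grace can't be teal.
Frank's domain is down to {green}, so Frank = green. So Kira can't be green.
That leaves Kira = purple. Eliminate purple elsewhere: Grace, Alice.
Alice has just one choice, so Alice = orange. Strike orange from Grace.
Grace must be black (only option left).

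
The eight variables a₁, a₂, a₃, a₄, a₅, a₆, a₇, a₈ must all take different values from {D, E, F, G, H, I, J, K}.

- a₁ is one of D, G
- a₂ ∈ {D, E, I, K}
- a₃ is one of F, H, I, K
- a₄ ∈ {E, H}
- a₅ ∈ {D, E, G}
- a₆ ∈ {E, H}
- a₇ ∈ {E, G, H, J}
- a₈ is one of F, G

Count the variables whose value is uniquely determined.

2

The 8 variables together cover exactly {D, E, F, G, H, I, J, K} — 8 values for 8 variables — and J appears only in a₇'s list, so a₇ = J.
The 2 variables a₄ and a₆ are confined to {E, H}, which locks those values in; drop them from a₂, a₃, a₅.
a₁ and a₅ share exactly the 2 values {D, G}; by pigeonhole those values go to them, so strike D, G from a₂, a₈.
a₈ must be F (only option left). Eliminate F elsewhere: a₃.
Determined: a₇=J, a₈=F. The other variables each still have more than one consistent value. That makes 2.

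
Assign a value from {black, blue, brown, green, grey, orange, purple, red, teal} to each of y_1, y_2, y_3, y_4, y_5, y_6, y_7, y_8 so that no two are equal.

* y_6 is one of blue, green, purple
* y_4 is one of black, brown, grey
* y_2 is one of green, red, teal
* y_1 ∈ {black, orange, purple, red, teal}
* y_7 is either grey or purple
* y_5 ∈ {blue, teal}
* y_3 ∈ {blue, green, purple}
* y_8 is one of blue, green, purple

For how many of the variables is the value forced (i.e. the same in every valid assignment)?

The 3 variables y_3, y_6, y_8 are confined to {blue, green, purple}, which locks those values in; drop them from y_1, y_2, y_5, y_7.
y_5 has just one choice, so y_5 = teal. Strike teal from y_1, y_2.
y_7 must be grey (only option left). Strike grey from y_4.
y_2 must be red (only option left). So y_1 can't be red.
Determined: y_2=red, y_5=teal, y_7=grey. The other variables each still have more than one consistent value. That makes 3.

3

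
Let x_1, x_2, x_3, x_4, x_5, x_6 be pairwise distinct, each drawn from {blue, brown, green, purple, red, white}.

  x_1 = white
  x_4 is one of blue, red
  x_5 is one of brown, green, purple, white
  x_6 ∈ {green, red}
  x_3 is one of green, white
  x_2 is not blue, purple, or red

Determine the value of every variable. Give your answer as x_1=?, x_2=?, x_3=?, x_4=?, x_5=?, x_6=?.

x_1's domain is down to {white}, so x_1 = white. Remove white from x_2, x_3, x_5.
That leaves x_3 = green. Remove green from x_2, x_5, x_6.
x_6's domain is down to {red}, so x_6 = red. Strike red from x_4.
That leaves x_2 = brown. Remove brown from x_5.
That leaves x_4 = blue.
That leaves x_5 = purple.

x_1=white, x_2=brown, x_3=green, x_4=blue, x_5=purple, x_6=red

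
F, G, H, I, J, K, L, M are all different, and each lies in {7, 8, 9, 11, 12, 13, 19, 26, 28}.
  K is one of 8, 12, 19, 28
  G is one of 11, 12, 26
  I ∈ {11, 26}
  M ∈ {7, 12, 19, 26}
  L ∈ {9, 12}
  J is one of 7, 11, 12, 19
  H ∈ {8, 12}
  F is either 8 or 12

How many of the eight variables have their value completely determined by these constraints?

2

The 8 variables draw from only 8 values {7, 8, 9, 11, 12, 19, 26, 28}, so each is used; only L can be 9, hence L = 9.
The 7 still-open variables draw from only 7 values {7, 8, 11, 12, 19, 26, 28}, so each is used; only K can be 28, hence K = 28.
F and H share exactly the 2 values {8, 12}; by pigeonhole those values go to them, so strike 8, 12 from G, J, M.
G and I share exactly the 2 values {11, 26}; by pigeonhole those values go to them, so strike 11, 26 from J, M.
Determined: K=28, L=9. The other variables each still have more than one consistent value. That makes 2.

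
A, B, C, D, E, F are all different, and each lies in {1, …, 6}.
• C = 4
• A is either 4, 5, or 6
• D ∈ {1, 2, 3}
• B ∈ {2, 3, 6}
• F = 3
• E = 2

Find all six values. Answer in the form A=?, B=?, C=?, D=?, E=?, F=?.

A=5, B=6, C=4, D=1, E=2, F=3

C's domain is down to {4}, so C = 4. Eliminate 4 elsewhere: A.
E must be 2 (only option left). Remove 2 from B, D.
F's domain is down to {3}, so F = 3. Remove 3 from B, D.
B must be 6 (only option left). So A can't be 6.
D must be 1 (only option left).
A's domain is down to {5}, so A = 5.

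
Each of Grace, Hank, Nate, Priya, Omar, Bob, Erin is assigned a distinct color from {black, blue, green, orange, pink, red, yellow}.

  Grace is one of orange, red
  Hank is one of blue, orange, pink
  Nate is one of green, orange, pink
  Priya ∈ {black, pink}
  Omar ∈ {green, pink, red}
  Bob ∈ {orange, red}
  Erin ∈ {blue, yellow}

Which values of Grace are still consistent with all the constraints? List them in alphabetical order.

The 7 variables draw from only 7 values {black, blue, green, orange, pink, red, yellow}, so each is used; only Priya can be black, hence Priya = black.
The 6 still-open variables draw from only 6 values {blue, green, orange, pink, red, yellow}, so each is used; only Erin can be yellow, hence Erin = yellow.
The 5 still-open variables together cover exactly {blue, green, orange, pink, red} — 5 values for 5 variables — and blue appears only in Hank's list, so Hank = blue.
Grace and Bob share exactly the 2 values {orange, red}; by pigeonhole those values go to them, so strike orange, red from Nate, Omar.
No further eliminations apply; Grace can still be any of orange, red.

orange, red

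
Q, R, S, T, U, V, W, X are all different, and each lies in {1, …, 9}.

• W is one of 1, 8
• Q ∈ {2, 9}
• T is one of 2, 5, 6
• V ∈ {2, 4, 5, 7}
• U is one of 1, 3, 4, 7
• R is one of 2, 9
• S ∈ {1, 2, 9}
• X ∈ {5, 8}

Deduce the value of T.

Q and R between them cover only {2, 9} — a naked pair. Remove those values from S, T, V.
S must be 1 (only option left). Remove 1 from U, W.
W has just one choice, so W = 8. Strike 8 from X.
X's domain is down to {5}, so X = 5. Strike 5 from T, V.
So T = 6.

6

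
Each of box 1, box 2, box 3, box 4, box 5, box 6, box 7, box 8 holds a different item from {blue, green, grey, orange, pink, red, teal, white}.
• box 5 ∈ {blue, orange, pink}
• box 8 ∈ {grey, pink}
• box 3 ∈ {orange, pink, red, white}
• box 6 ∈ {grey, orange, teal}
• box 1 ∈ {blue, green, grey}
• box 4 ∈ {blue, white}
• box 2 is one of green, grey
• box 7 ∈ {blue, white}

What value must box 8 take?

pink

The 8 variables draw from only 8 values {blue, green, grey, orange, pink, red, teal, white}, so each is used; only box 3 can be red, hence box 3 = red.
Among the 7 still-open variables, teal fits only box 6 (and all 7 values in {blue, green, grey, orange, pink, teal, white} must be used), so box 6 = teal.
Among the 6 still-open variables, orange fits only box 5 (and all 6 values in {blue, green, grey, orange, pink, white} must be used), so box 5 = orange.
Among the 5 still-open variables, pink fits only box 8 (and all 5 values in {blue, green, grey, pink, white} must be used), so box 8 = pink.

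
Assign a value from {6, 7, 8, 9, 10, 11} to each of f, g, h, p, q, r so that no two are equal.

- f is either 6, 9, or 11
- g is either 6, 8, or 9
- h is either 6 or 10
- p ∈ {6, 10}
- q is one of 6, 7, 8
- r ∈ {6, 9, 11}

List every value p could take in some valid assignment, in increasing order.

The 6 variables draw from only 6 values {6, 7, 8, 9, 10, 11}, so each is used; only q can be 7, hence q = 7.
The 5 still-open variables draw from only 5 values {6, 8, 9, 10, 11}, so each is used; only g can be 8, hence g = 8.
h and p share exactly the 2 values {6, 10}; by pigeonhole those values go to them, so strike 6, 10 from f, r.
No further eliminations apply; p can still be any of 6, 10.

6, 10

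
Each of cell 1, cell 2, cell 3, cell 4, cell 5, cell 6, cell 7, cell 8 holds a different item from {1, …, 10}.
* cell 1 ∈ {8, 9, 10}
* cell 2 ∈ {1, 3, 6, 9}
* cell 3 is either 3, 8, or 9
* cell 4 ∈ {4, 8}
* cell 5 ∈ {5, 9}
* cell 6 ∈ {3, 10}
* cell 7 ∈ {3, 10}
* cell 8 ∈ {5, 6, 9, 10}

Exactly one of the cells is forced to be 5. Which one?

The 8 variables together cover exactly {1, 3, 4, 5, 6, 8, 9, 10} — 8 values for 8 variables — and 1 appears only in cell 2's list, so cell 2 = 1.
The 7 still-open variables together cover exactly {3, 4, 5, 6, 8, 9, 10} — 7 values for 7 variables — and 4 appears only in cell 4's list, so cell 4 = 4.
The 6 still-open variables draw from only 6 values {3, 5, 6, 8, 9, 10}, so each is used; only cell 8 can be 6, hence cell 8 = 6.
Among the 5 still-open variables, 5 fits only cell 5 (and all 5 values in {3, 5, 8, 9, 10} must be used), so cell 5 = 5.

cell 5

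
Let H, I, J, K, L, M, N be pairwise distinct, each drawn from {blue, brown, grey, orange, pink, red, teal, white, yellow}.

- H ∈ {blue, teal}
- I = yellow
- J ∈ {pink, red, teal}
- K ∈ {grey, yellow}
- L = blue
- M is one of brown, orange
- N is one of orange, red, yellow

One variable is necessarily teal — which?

H

I has just one choice, so I = yellow. Eliminate yellow elsewhere: K, N.
K must be grey (only option left).
L has just one choice, so L = blue. Remove blue from H.
So teal goes to H.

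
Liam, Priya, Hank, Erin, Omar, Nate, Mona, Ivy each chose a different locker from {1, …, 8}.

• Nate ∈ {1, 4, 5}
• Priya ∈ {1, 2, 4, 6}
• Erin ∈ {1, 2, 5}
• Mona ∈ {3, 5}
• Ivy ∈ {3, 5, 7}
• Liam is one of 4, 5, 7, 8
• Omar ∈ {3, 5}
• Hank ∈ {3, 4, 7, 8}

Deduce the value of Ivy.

The 8 variables draw from only 8 values {1, 2, 3, 4, 5, 6, 7, 8}, so each is used; only Priya can be 6, hence Priya = 6.
The 7 still-open variables draw from only 7 values {1, 2, 3, 4, 5, 7, 8}, so each is used; only Erin can be 2, hence Erin = 2.
The 6 still-open variables together cover exactly {1, 3, 4, 5, 7, 8} — 6 values for 6 variables — and 1 appears only in Nate's list, so Nate = 1.
The 2 variables Omar and Mona are confined to {3, 5}, which locks those values in; drop them from Liam, Hank, Ivy.
So Ivy = 7.

7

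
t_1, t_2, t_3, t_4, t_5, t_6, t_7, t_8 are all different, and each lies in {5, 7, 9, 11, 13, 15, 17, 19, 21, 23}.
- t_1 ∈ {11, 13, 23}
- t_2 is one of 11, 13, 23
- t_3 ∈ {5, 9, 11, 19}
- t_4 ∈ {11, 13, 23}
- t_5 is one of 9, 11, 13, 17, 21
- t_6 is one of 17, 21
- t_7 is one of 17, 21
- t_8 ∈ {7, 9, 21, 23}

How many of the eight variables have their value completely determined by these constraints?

t_6 and t_7 share exactly the 2 values {17, 21}; by pigeonhole those values go to them, so strike 17, 21 from t_5, t_8.
t_1, t_2, t_4 between them cover only {11, 13, 23} — a naked triple. Remove those values from t_3, t_5, t_8.
t_5 has just one choice, so t_5 = 9. So t_3, t_8 can't be 9.
t_8's domain is down to {7}, so t_8 = 7.
Determined: t_5=9, t_8=7. The other variables each still have more than one consistent value. That makes 2.

2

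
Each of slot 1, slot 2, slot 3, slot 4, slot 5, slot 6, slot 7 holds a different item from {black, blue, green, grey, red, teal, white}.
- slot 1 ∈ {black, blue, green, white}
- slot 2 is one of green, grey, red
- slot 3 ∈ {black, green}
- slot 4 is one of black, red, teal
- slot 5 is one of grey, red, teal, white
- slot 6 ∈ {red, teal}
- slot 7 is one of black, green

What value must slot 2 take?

grey

Among the 7 variables, blue fits only slot 1 (and all 7 values in {black, blue, green, grey, red, teal, white} must be used), so slot 1 = blue.
The 6 still-open variables draw from only 6 values {black, green, grey, red, teal, white}, so each is used; only slot 5 can be white, hence slot 5 = white.
The 5 still-open variables draw from only 5 values {black, green, grey, red, teal}, so each is used; only slot 2 can be grey, hence slot 2 = grey.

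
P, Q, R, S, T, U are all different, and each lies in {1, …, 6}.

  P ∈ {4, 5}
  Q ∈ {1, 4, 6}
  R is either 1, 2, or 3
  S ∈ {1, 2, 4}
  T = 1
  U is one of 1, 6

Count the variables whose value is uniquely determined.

6

T must be 1 (only option left). So Q, R, S, U can't be 1.
That leaves U = 6. Remove 6 from Q.
Q has just one choice, so Q = 4. Eliminate 4 elsewhere: P, S.
S has just one choice, so S = 2. So R can't be 2.
P must be 5 (only option left).
R must be 3 (only option left).
Every variable is fixed: P=5, Q=4, R=3, S=2, T=1, U=6. That makes 6.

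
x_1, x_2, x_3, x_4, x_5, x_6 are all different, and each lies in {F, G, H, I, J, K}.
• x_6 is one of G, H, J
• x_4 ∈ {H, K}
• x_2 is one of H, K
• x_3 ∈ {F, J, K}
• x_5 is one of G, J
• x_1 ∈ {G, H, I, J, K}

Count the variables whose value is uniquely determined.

The 6 variables together cover exactly {F, G, H, I, J, K} — 6 values for 6 variables — and F appears only in x_3's list, so x_3 = F.
The 5 still-open variables draw from only 5 values {G, H, I, J, K}, so each is used; only x_1 can be I, hence x_1 = I.
x_2 and x_4 share exactly the 2 values {H, K}; by pigeonhole those values go to them, so strike H, K from x_6.
Determined: x_1=I, x_3=F. The other variables each still have more than one consistent value. That makes 2.

2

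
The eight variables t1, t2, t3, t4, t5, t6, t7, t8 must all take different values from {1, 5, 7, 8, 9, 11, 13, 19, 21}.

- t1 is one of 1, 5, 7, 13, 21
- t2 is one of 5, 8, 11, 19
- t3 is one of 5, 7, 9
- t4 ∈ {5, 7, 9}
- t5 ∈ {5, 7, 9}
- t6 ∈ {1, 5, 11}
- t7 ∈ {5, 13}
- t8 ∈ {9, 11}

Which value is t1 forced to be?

t3, t4, t5 share exactly the 3 values {5, 7, 9}; by pigeonhole those values go to them, so strike 5, 7, 9 from t1, t2, t6, t7, t8.
t7 has just one choice, so t7 = 13. So t1 can't be 13.
t8 must be 11 (only option left). Strike 11 from t2, t6.
That leaves t6 = 1. Eliminate 1 elsewhere: t1.
So t1 = 21.

21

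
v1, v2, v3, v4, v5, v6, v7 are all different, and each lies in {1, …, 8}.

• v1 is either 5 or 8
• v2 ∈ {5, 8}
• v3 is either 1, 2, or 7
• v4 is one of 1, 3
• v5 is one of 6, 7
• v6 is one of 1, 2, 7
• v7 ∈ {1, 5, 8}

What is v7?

1

Among the 7 variables, 3 fits only v4 (and all 7 values in {1, 2, 3, 5, 6, 7, 8} must be used), so v4 = 3.
Among the 6 still-open variables, 6 fits only v5 (and all 6 values in {1, 2, 5, 6, 7, 8} must be used), so v5 = 6.
The 2 variables v1 and v2 are confined to {5, 8}, which locks those values in; drop them from v7.
So v7 = 1.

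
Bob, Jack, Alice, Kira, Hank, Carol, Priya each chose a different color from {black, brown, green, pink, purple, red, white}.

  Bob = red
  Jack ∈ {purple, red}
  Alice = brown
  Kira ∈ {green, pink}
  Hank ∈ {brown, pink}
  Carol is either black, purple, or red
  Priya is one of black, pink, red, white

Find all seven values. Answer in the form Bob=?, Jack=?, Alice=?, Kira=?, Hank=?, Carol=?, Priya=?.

Bob=red, Jack=purple, Alice=brown, Kira=green, Hank=pink, Carol=black, Priya=white

Bob's domain is down to {red}, so Bob = red. Eliminate red elsewhere: Jack, Carol, Priya.
Jack must be purple (only option left). Remove purple from Carol.
Alice has just one choice, so Alice = brown. Remove brown from Hank.
Hank has just one choice, so Hank = pink. Strike pink from Kira, Priya.
That leaves Carol = black. Strike black from Priya.
That leaves Priya = white.
Kira has just one choice, so Kira = green.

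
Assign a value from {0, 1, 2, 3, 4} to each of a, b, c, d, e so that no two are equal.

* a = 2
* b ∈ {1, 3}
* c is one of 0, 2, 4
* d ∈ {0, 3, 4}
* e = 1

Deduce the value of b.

a has just one choice, so a = 2. Remove 2 from c.
That leaves e = 1. Strike 1 from b.
So b = 3.

3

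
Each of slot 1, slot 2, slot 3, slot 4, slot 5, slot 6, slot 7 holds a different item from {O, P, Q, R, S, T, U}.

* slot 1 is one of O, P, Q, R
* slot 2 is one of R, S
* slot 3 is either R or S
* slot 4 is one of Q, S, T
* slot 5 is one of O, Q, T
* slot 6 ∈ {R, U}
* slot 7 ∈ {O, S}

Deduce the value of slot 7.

Among the 7 variables, P fits only slot 1 (and all 7 values in {O, P, Q, R, S, T, U} must be used), so slot 1 = P.
The 6 still-open variables together cover exactly {O, Q, R, S, T, U} — 6 values for 6 variables — and U appears only in slot 6's list, so slot 6 = U.
The 2 variables slot 2 and slot 3 are confined to {R, S}, which locks those values in; drop them from slot 4, slot 7.
So slot 7 = O.

O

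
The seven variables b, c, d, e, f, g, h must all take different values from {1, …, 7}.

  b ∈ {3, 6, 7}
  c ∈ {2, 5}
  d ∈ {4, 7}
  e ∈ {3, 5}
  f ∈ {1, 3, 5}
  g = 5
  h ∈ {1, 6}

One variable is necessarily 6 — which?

h

g must be 5 (only option left). So c, e, f can't be 5.
c's domain is down to {2}, so c = 2.
e must be 3 (only option left). Strike 3 from b, f.
f must be 1 (only option left). So h can't be 1.
So 6 goes to h.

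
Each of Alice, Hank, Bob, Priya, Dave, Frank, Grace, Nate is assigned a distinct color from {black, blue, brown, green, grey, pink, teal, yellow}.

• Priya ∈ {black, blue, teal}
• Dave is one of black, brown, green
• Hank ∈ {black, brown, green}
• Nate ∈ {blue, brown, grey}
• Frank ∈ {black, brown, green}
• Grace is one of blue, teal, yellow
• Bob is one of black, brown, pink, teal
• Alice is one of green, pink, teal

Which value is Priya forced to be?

blue

The 8 variables together cover exactly {black, blue, brown, green, grey, pink, teal, yellow} — 8 values for 8 variables — and grey appears only in Nate's list, so Nate = grey.
Among the 7 still-open variables, yellow fits only Grace (and all 7 values in {black, blue, brown, green, pink, teal, yellow} must be used), so Grace = yellow.
The 6 still-open variables together cover exactly {black, blue, brown, green, pink, teal} — 6 values for 6 variables — and blue appears only in Priya's list, so Priya = blue.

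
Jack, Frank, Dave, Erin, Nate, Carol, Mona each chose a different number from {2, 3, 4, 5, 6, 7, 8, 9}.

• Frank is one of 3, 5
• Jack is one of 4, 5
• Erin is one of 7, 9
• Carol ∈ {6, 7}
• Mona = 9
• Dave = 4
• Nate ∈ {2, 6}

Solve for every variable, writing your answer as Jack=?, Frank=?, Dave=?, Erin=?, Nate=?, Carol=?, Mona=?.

Jack=5, Frank=3, Dave=4, Erin=7, Nate=2, Carol=6, Mona=9

Dave has just one choice, so Dave = 4. Eliminate 4 elsewhere: Jack.
Mona has just one choice, so Mona = 9. Eliminate 9 elsewhere: Erin.
Jack's domain is down to {5}, so Jack = 5. So Frank can't be 5.
Frank's domain is down to {3}, so Frank = 3.
Erin's domain is down to {7}, so Erin = 7. Strike 7 from Carol.
Carol has just one choice, so Carol = 6. Remove 6 from Nate.
Nate's domain is down to {2}, so Nate = 2.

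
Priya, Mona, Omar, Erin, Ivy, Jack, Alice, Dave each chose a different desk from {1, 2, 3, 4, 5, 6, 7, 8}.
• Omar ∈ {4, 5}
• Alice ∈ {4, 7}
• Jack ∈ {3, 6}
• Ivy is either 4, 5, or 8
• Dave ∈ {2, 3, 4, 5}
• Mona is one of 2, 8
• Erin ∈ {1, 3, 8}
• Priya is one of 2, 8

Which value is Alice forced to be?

7

The 8 variables draw from only 8 values {1, 2, 3, 4, 5, 6, 7, 8}, so each is used; only Erin can be 1, hence Erin = 1.
The 7 still-open variables draw from only 7 values {2, 3, 4, 5, 6, 7, 8}, so each is used; only Jack can be 6, hence Jack = 6.
The 6 still-open variables draw from only 6 values {2, 3, 4, 5, 7, 8}, so each is used; only Dave can be 3, hence Dave = 3.
The 5 still-open variables draw from only 5 values {2, 4, 5, 7, 8}, so each is used; only Alice can be 7, hence Alice = 7.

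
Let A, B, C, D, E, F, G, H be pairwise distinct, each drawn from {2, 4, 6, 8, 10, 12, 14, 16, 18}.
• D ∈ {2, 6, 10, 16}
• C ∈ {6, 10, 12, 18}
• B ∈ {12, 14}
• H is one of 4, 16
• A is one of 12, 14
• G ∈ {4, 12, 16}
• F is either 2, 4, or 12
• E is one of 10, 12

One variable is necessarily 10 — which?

Among the 8 variables, 18 fits only C (and all 8 values in {2, 4, 6, 10, 12, 14, 16, 18} must be used), so C = 18.
The 7 still-open variables draw from only 7 values {2, 4, 6, 10, 12, 14, 16}, so each is used; only D can be 6, hence D = 6.
The 6 still-open variables together cover exactly {2, 4, 10, 12, 14, 16} — 6 values for 6 variables — and 2 appears only in F's list, so F = 2.
The 5 still-open variables together cover exactly {4, 10, 12, 14, 16} — 5 values for 5 variables — and 10 appears only in E's list, so E = 10.

E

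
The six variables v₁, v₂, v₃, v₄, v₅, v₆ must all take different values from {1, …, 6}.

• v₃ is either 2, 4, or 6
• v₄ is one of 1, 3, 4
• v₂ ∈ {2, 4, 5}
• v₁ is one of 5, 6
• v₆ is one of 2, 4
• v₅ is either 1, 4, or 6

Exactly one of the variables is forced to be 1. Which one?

Among the 6 variables, 3 fits only v₄ (and all 6 values in {1, 2, 3, 4, 5, 6} must be used), so v₄ = 3.
The 5 still-open variables draw from only 5 values {1, 2, 4, 5, 6}, so each is used; only v₅ can be 1, hence v₅ = 1.

v₅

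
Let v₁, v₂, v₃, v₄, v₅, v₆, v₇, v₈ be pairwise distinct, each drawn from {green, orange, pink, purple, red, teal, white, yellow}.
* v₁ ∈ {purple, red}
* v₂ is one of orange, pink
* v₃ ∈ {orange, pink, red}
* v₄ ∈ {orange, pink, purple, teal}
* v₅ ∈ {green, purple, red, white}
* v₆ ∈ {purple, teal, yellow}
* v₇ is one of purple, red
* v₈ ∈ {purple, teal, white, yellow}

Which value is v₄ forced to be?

Among the 8 variables, green fits only v₅ (and all 8 values in {green, orange, pink, purple, red, teal, white, yellow} must be used), so v₅ = green.
The 7 still-open variables together cover exactly {orange, pink, purple, red, teal, white, yellow} — 7 values for 7 variables — and white appears only in v₈'s list, so v₈ = white.
The 6 still-open variables draw from only 6 values {orange, pink, purple, red, teal, yellow}, so each is used; only v₆ can be yellow, hence v₆ = yellow.
Among the 5 still-open variables, teal fits only v₄ (and all 5 values in {orange, pink, purple, red, teal} must be used), so v₄ = teal.

teal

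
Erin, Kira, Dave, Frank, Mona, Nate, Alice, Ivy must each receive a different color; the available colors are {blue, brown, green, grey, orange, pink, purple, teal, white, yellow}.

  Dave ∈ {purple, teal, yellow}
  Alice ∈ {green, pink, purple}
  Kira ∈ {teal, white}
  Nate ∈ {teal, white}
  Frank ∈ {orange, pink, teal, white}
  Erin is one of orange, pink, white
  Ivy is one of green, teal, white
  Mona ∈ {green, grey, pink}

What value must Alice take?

Among the 8 variables, grey fits only Mona (and all 8 values in {green, grey, orange, pink, purple, teal, white, yellow} must be used), so Mona = grey.
The 7 still-open variables together cover exactly {green, orange, pink, purple, teal, white, yellow} — 7 values for 7 variables — and yellow appears only in Dave's list, so Dave = yellow.
The 6 still-open variables draw from only 6 values {green, orange, pink, purple, teal, white}, so each is used; only Alice can be purple, hence Alice = purple.

purple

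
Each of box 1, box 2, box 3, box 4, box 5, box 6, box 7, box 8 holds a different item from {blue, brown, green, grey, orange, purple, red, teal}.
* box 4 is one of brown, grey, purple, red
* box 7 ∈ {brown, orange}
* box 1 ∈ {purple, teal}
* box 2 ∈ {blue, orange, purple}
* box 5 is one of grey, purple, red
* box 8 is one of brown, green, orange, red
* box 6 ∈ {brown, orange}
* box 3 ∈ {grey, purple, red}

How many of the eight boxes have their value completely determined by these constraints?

The 8 variables together cover exactly {blue, brown, green, grey, orange, purple, red, teal} — 8 values for 8 variables — and blue appears only in box 2's list, so box 2 = blue.
The 7 still-open variables draw from only 7 values {brown, green, grey, orange, purple, red, teal}, so each is used; only box 8 can be green, hence box 8 = green.
The 6 still-open variables draw from only 6 values {brown, grey, orange, purple, red, teal}, so each is used; only box 1 can be teal, hence box 1 = teal.
box 6 and box 7 share exactly the 2 values {brown, orange}; by pigeonhole those values go to them, so strike brown, orange from box 4.
Determined: box 1=teal, box 2=blue, box 8=green. The other boxes each still have more than one consistent value. That makes 3.

3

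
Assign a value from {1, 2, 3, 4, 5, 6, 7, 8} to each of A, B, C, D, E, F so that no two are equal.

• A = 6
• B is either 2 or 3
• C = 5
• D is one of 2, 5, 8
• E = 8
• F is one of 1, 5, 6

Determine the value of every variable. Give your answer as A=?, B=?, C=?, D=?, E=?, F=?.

A=6, B=3, C=5, D=2, E=8, F=1

A has just one choice, so A = 6. Remove 6 from F.
C's domain is down to {5}, so C = 5. Strike 5 from D, F.
E must be 8 (only option left). Eliminate 8 elsewhere: D.
F must be 1 (only option left).
D has just one choice, so D = 2. Remove 2 from B.
That leaves B = 3.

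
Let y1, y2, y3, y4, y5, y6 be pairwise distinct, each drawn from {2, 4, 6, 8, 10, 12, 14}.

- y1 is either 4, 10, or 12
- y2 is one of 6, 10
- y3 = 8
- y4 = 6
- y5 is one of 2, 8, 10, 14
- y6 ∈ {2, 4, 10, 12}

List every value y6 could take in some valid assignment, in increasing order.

2, 4, 12

y3 has just one choice, so y3 = 8. Remove 8 from y5.
y4's domain is down to {6}, so y4 = 6. So y2 can't be 6.
That leaves y2 = 10. Eliminate 10 elsewhere: y1, y5, y6.
No further eliminations apply; y6 can still be any of 2, 4, 12.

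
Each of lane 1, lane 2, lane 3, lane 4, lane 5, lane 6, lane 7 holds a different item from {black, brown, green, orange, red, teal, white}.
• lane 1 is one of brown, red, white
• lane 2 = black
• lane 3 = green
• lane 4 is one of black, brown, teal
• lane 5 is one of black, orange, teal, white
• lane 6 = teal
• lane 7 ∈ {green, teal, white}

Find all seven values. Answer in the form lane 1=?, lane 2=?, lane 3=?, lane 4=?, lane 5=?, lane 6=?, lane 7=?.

lane 2's domain is down to {black}, so lane 2 = black. So lane 4, lane 5 can't be black.
lane 3's domain is down to {green}, so lane 3 = green. Strike green from lane 7.
lane 6 must be teal (only option left). So lane 4, lane 5, lane 7 can't be teal.
lane 7's domain is down to {white}, so lane 7 = white. So lane 1, lane 5 can't be white.
lane 4 has just one choice, so lane 4 = brown. Eliminate brown elsewhere: lane 1.
That leaves lane 5 = orange.
lane 1 has just one choice, so lane 1 = red.

lane 1=red, lane 2=black, lane 3=green, lane 4=brown, lane 5=orange, lane 6=teal, lane 7=white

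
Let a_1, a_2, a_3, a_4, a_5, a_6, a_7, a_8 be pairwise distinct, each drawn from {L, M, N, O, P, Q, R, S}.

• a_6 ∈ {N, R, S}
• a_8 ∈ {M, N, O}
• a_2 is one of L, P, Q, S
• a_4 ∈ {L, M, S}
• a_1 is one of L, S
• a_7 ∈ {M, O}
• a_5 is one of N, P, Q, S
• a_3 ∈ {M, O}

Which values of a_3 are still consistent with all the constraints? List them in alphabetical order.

The 8 variables together cover exactly {L, M, N, O, P, Q, R, S} — 8 values for 8 variables — and R appears only in a_6's list, so a_6 = R.
a_3 and a_7 share exactly the 2 values {M, O}; by pigeonhole those values go to them, so strike M, O from a_4, a_8.
That leaves a_8 = N. Remove N from a_5.
a_1 and a_4 between them cover only {L, S} — a naked pair. Remove those values from a_2, a_5.
No further eliminations apply; a_3 can still be any of M, O.

M, O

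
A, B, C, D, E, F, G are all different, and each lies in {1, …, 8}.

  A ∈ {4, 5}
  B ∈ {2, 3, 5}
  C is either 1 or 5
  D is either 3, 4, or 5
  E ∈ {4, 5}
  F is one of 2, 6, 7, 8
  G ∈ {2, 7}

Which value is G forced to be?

7

A and E between them cover only {4, 5} — a naked pair. Remove those values from B, C, D.
C's domain is down to {1}, so C = 1.
That leaves D = 3. Strike 3 from B.
B's domain is down to {2}, so B = 2. Eliminate 2 elsewhere: F, G.
So G = 7.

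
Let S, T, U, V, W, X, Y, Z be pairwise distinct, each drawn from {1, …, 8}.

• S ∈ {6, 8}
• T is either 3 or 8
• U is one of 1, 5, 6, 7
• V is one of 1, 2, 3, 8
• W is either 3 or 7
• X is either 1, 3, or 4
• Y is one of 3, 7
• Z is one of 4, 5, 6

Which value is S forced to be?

6

The 8 variables together cover exactly {1, 2, 3, 4, 5, 6, 7, 8} — 8 values for 8 variables — and 2 appears only in V's list, so V = 2.
W and Y between them cover only {3, 7} — a naked pair. Remove those values from T, U, X.
T must be 8 (only option left). Strike 8 from S.
So S = 6.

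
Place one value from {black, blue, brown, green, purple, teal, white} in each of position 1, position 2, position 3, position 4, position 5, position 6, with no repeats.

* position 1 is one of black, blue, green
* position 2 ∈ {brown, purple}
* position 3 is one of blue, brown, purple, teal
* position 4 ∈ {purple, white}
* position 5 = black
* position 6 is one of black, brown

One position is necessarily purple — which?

position 5 has just one choice, so position 5 = black. Strike black from position 1, position 6.
position 6 must be brown (only option left). So position 2, position 3 can't be brown.
So purple goes to position 2.

position 2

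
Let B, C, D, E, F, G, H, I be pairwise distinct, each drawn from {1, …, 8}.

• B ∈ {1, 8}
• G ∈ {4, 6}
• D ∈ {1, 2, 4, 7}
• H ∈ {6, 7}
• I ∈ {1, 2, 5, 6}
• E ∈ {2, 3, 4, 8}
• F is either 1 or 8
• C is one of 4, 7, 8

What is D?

2

Among the 8 variables, 3 fits only E (and all 8 values in {1, 2, 3, 4, 5, 6, 7, 8} must be used), so E = 3.
Among the 7 still-open variables, 5 fits only I (and all 7 values in {1, 2, 4, 5, 6, 7, 8} must be used), so I = 5.
Among the 6 still-open variables, 2 fits only D (and all 6 values in {1, 2, 4, 6, 7, 8} must be used), so D = 2.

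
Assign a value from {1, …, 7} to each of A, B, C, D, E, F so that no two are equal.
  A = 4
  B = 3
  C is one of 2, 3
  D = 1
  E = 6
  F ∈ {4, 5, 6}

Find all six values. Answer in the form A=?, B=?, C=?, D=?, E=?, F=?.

A has just one choice, so A = 4. Remove 4 from F.
B's domain is down to {3}, so B = 3. Eliminate 3 elsewhere: C.
That leaves C = 2.
D's domain is down to {1}, so D = 1.
E's domain is down to {6}, so E = 6. Eliminate 6 elsewhere: F.
F's domain is down to {5}, so F = 5.

A=4, B=3, C=2, D=1, E=6, F=5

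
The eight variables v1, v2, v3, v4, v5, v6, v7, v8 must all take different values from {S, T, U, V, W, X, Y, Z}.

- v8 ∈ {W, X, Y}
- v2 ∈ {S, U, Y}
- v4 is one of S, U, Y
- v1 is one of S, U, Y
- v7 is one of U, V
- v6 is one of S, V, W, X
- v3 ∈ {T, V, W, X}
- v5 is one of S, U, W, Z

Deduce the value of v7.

V

Among the 8 variables, T fits only v3 (and all 8 values in {S, T, U, V, W, X, Y, Z} must be used), so v3 = T.
The 7 still-open variables draw from only 7 values {S, U, V, W, X, Y, Z}, so each is used; only v5 can be Z, hence v5 = Z.
The 3 variables v1, v2, v4 are confined to {S, U, Y}, which locks those values in; drop them from v6, v7, v8.
So v7 = V.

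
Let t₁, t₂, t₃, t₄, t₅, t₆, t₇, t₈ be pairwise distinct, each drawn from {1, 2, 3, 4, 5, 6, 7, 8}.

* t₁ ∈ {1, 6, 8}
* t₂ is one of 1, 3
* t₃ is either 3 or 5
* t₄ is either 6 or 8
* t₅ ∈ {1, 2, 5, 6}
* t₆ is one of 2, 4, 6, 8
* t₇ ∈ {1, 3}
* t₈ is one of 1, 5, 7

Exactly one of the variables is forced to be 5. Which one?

Among the 8 variables, 4 fits only t₆ (and all 8 values in {1, 2, 3, 4, 5, 6, 7, 8} must be used), so t₆ = 4.
Among the 7 still-open variables, 2 fits only t₅ (and all 7 values in {1, 2, 3, 5, 6, 7, 8} must be used), so t₅ = 2.
Among the 6 still-open variables, 7 fits only t₈ (and all 6 values in {1, 3, 5, 6, 7, 8} must be used), so t₈ = 7.
The 5 still-open variables together cover exactly {1, 3, 5, 6, 8} — 5 values for 5 variables — and 5 appears only in t₃'s list, so t₃ = 5.

t₃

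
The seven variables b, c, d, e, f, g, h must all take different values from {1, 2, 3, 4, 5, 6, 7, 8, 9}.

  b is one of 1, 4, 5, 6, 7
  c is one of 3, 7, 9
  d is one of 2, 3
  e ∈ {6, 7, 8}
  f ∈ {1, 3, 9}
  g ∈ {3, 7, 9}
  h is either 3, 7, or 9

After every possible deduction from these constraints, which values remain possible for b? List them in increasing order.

c, g, h between them cover only {3, 7, 9} — a naked triple. Remove those values from b, d, e, f.
d must be 2 (only option left).
That leaves f = 1. Eliminate 1 elsewhere: b.
No further eliminations apply; b can still be any of 4, 5, 6.

4, 5, 6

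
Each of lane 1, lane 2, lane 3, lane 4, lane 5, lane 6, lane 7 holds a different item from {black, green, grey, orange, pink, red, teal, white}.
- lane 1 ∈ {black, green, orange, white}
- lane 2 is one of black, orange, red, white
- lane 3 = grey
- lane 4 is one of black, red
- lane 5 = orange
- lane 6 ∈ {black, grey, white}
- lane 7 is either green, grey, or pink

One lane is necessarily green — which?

lane 1

lane 3 has just one choice, so lane 3 = grey. Remove grey from lane 6, lane 7.
lane 5's domain is down to {orange}, so lane 5 = orange. So lane 1, lane 2 can't be orange.
Among the 5 still-open variables, pink fits only lane 7 (and all 5 values in {black, green, pink, red, white} must be used), so lane 7 = pink.
The 4 still-open variables together cover exactly {black, green, red, white} — 4 values for 4 variables — and green appears only in lane 1's list, so lane 1 = green.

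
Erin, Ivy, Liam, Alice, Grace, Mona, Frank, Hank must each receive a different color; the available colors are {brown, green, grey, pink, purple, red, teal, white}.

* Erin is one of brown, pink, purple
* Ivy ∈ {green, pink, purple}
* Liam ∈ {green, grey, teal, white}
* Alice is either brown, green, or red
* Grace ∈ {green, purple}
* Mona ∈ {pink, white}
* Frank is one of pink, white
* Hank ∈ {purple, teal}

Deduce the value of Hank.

The 8 variables together cover exactly {brown, green, grey, pink, purple, red, teal, white} — 8 values for 8 variables — and grey appears only in Liam's list, so Liam = grey.
Among the 7 still-open variables, red fits only Alice (and all 7 values in {brown, green, pink, purple, red, teal, white} must be used), so Alice = red.
The 6 still-open variables together cover exactly {brown, green, pink, purple, teal, white} — 6 values for 6 variables — and brown appears only in Erin's list, so Erin = brown.
Among the 5 still-open variables, teal fits only Hank (and all 5 values in {green, pink, purple, teal, white} must be used), so Hank = teal.

teal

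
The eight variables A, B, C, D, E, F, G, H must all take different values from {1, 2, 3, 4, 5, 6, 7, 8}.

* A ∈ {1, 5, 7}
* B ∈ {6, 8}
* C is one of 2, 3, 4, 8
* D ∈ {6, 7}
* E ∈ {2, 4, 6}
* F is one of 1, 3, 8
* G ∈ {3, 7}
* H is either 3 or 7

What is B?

The 8 variables draw from only 8 values {1, 2, 3, 4, 5, 6, 7, 8}, so each is used; only A can be 5, hence A = 5.
The 7 still-open variables together cover exactly {1, 2, 3, 4, 6, 7, 8} — 7 values for 7 variables — and 1 appears only in F's list, so F = 1.
The 2 variables G and H are confined to {3, 7}, which locks those values in; drop them from C, D.
D has just one choice, so D = 6. So B, E can't be 6.
So B = 8.

8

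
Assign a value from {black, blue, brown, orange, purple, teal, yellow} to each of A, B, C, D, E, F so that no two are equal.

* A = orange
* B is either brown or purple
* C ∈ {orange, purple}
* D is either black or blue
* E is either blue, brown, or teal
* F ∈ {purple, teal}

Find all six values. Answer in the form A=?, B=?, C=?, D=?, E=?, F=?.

A has just one choice, so A = orange. Strike orange from C.
C must be purple (only option left). Strike purple from B, F.
F's domain is down to {teal}, so F = teal. Remove teal from E.
That leaves B = brown. Eliminate brown elsewhere: E.
E has just one choice, so E = blue. So D can't be blue.
D has just one choice, so D = black.

A=orange, B=brown, C=purple, D=black, E=blue, F=teal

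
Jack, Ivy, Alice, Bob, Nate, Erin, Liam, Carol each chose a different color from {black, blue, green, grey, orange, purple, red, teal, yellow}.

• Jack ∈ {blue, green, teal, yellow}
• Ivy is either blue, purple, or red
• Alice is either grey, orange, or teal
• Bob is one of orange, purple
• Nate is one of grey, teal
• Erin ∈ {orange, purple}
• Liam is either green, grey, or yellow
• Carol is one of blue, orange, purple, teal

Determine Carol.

blue

Among the 8 variables, red fits only Ivy (and all 8 values in {blue, green, grey, orange, purple, red, teal, yellow} must be used), so Ivy = red.
Bob and Erin between them cover only {orange, purple} — a naked pair. Remove those values from Alice, Carol.
The 2 variables Alice and Nate are confined to {grey, teal}, which locks those values in; drop them from Jack, Liam, Carol.
So Carol = blue.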